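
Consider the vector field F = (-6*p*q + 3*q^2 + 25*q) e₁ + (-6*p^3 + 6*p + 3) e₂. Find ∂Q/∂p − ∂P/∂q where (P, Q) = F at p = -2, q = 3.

-121

∂F₂/∂p = -18*p^2 + 6
∂F₁/∂q = -6*p + 6*q + 25
Scalar curl = -18*p^2 + 6*p - 6*q - 19
At (-2, 3): -121.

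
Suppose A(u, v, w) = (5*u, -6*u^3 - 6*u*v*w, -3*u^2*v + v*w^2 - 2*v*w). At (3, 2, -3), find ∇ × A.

(∇×A)₁ = ∂A₃/∂v − ∂A₂/∂w = -3*u^2 + 6*u*v + w^2 - 2*w
(∇×A)₂ = ∂A₁/∂w − ∂A₃/∂u = 6*u*v
(∇×A)₃ = ∂A₂/∂u − ∂A₁/∂v = -18*u^2 - 6*v*w
∇×A = (-3*u^2 + 6*u*v + w^2 - 2*w, 6*u*v, -18*u^2 - 6*v*w)
At (3, 2, -3): (24, 36, -126).

(24, 36, -126)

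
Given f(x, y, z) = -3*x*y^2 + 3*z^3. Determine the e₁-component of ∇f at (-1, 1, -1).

-3

(∇f)_1 = ∂f/∂x = -3*y^2
At (-1, 1, -1): -3.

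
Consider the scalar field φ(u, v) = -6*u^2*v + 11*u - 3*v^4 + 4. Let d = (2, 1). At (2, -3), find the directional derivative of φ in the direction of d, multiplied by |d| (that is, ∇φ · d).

466

∂φ/∂u = -12*u*v + 11
∂φ/∂v = -6*u^2 - 12*v^3
∇φ at (2, -3) = (83, 300)
∇φ · d = (83)(2) + (300)(1) = 466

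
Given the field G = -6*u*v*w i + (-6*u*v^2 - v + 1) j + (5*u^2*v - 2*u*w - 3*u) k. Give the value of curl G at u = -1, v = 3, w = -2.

(5, 47, -42)

(∇×G)₁ = ∂G₃/∂v − ∂G₂/∂w = 5*u^2
(∇×G)₂ = ∂G₁/∂w − ∂G₃/∂u = -16*u*v + 2*w + 3
(∇×G)₃ = ∂G₂/∂u − ∂G₁/∂v = 6*u*w - 6*v^2
∇×G = (5*u^2, -16*u*v + 2*w + 3, 6*u*w - 6*v^2)
At (-1, 3, -2): (5, 47, -42).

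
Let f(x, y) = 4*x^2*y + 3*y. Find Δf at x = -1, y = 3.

∂²f/∂x² = 8*y
∂²f/∂y² = 0
∇²f = 8*y
At (-1, 3): 24.

24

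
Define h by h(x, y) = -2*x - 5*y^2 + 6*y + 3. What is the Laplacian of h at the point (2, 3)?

-10

∂²h/∂x² = 0
∂²h/∂y² = -10
∇²h = -10
At (2, 3): -10.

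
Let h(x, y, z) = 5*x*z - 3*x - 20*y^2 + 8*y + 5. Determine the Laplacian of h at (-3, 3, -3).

∂²h/∂x² = 0
∂²h/∂y² = -40
∂²h/∂z² = 0
∇²h = -40
At (-3, 3, -3): -40.

-40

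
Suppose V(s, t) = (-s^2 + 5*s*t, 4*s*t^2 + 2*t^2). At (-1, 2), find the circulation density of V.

∂V₂/∂s = 4*t^2
∂V₁/∂t = 5*s
Scalar curl = -5*s + 4*t^2
At (-1, 2): 21.

21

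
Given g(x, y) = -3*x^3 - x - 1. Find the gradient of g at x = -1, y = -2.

∂g/∂x = -9*x^2 - 1
∂g/∂y = 0
∇g = (-9*x^2 - 1, 0)
At (-1, -2): (-10, 0).

(-10, 0)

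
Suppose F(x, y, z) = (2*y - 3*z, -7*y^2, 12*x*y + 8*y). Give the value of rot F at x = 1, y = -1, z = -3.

(20, 9, -2)

(∇×F)₁ = ∂F₃/∂y − ∂F₂/∂z = 12*x + 8
(∇×F)₂ = ∂F₁/∂z − ∂F₃/∂x = -12*y - 3
(∇×F)₃ = ∂F₂/∂x − ∂F₁/∂y = -2
∇×F = (12*x + 8, -12*y - 3, -2)
At (1, -1, -3): (20, 9, -2).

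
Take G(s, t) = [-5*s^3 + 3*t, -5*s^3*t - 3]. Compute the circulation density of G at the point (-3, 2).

-273

∂G₂/∂s = -15*s^2*t
∂G₁/∂t = 3
Scalar curl = -15*s^2*t - 3
At (-3, 2): -273.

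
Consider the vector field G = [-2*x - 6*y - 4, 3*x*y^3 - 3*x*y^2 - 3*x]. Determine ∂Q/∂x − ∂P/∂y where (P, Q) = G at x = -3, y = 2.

15

∂G₂/∂x = 3*y^3 - 3*y^2 - 3
∂G₁/∂y = -6
Scalar curl = 3*y^3 - 3*y^2 + 3
At (-3, 2): 15.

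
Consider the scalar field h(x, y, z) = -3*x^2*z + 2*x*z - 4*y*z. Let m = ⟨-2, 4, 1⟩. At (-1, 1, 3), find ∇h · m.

∂h/∂x = -6*x*z + 2*z
∂h/∂y = -4*z
∂h/∂z = -3*x^2 + 2*x - 4*y
∇h at (-1, 1, 3) = (24, -12, -9)
∇h · m = (24)(-2) + (-12)(4) + (-9)(1) = -105

-105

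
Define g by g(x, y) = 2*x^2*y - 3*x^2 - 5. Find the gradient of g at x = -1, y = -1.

∂g/∂x = 4*x*y - 6*x
∂g/∂y = 2*x^2
∇g = (4*x*y - 6*x, 2*x^2)
At (-1, -1): (10, 2).

(10, 2)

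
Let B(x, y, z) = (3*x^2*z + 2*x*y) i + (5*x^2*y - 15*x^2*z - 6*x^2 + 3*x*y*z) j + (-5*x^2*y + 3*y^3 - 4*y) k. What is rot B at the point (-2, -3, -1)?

(99, 72, 37)

(∇×B)₁ = ∂B₃/∂y − ∂B₂/∂z = 10*x^2 - 3*x*y + 9*y^2 - 4
(∇×B)₂ = ∂B₁/∂z − ∂B₃/∂x = 3*x^2 + 10*x*y
(∇×B)₃ = ∂B₂/∂x − ∂B₁/∂y = 10*x*y - 30*x*z - 14*x + 3*y*z
∇×B = (10*x^2 - 3*x*y + 9*y^2 - 4, 3*x^2 + 10*x*y, 10*x*y - 30*x*z - 14*x + 3*y*z)
At (-2, -3, -1): (99, 72, 37).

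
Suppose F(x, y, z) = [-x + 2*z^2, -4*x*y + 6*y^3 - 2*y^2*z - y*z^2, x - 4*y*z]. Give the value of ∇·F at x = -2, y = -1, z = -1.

24

∂F₁/∂x = -1
∂F₂/∂y = -4*x + 18*y^2 - 4*y*z - z^2
∂F₃/∂z = -4*y
∇·F = -4*x + 18*y^2 - 4*y*z - 4*y - z^2 - 1
At (-2, -1, -1): 24.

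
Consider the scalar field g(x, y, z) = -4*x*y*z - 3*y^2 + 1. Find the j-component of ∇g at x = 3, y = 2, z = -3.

(∇g)_2 = ∂g/∂y = -4*x*z - 6*y
At (3, 2, -3): 24.

24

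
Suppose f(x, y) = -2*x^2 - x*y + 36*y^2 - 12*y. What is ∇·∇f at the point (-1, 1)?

68

∂²f/∂x² = -4
∂²f/∂y² = 72
∇²f = 68
At (-1, 1): 68.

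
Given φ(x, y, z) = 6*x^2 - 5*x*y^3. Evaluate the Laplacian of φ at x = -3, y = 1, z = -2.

102

∂²φ/∂x² = 12
∂²φ/∂y² = -30*x*y
∂²φ/∂z² = 0
∇²φ = -30*x*y + 12
At (-3, 1, -2): 102.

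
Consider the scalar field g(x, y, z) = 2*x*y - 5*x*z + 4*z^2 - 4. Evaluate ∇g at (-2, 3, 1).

∂g/∂x = 2*y - 5*z
∂g/∂y = 2*x
∂g/∂z = -5*x + 8*z
∇g = (2*y - 5*z, 2*x, -5*x + 8*z)
At (-2, 3, 1): (1, -4, 18).

(1, -4, 18)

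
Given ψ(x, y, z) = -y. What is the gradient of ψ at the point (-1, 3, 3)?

∂ψ/∂x = 0
∂ψ/∂y = -1
∂ψ/∂z = 0
∇ψ = (0, -1, 0)
At (-1, 3, 3): (0, -1, 0).

(0, -1, 0)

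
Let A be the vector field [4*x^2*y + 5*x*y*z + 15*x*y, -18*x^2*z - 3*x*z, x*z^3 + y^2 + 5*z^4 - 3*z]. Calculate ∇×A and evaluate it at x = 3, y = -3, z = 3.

(∇×A)₁ = ∂A₃/∂y − ∂A₂/∂z = 18*x^2 + 3*x + 2*y
(∇×A)₂ = ∂A₁/∂z − ∂A₃/∂x = 5*x*y - z^3
(∇×A)₃ = ∂A₂/∂x − ∂A₁/∂y = -4*x^2 - 41*x*z - 15*x - 3*z
∇×A = (18*x^2 + 3*x + 2*y, 5*x*y - z^3, -4*x^2 - 41*x*z - 15*x - 3*z)
At (3, -3, 3): (165, -72, -459).

(165, -72, -459)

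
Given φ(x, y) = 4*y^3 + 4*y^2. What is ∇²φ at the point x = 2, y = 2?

∂²φ/∂x² = 0
∂²φ/∂y² = 8*(3*y + 1)
∇²φ = 24*y + 8
At (2, 2): 56.

56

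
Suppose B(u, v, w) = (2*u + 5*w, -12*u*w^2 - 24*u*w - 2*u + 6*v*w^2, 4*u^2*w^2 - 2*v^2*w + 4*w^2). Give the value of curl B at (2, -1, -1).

(∇×B)₁ = ∂B₃/∂v − ∂B₂/∂w = 24*u*w + 24*u - 16*v*w
(∇×B)₂ = ∂B₁/∂w − ∂B₃/∂u = -8*u*w^2 + 5
(∇×B)₃ = ∂B₂/∂u − ∂B₁/∂v = -12*w^2 - 24*w - 2
∇×B = (24*u*w + 24*u - 16*v*w, -8*u*w^2 + 5, -12*w^2 - 24*w - 2)
At (2, -1, -1): (-16, -11, 10).

(-16, -11, 10)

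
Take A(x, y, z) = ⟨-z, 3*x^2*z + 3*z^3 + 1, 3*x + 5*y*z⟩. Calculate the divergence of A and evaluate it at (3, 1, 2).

∂A₁/∂x = 0
∂A₂/∂y = 0
∂A₃/∂z = 5*y
∇·A = 5*y
At (3, 1, 2): 5.

5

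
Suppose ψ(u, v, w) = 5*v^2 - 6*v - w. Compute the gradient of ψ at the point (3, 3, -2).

(0, 24, -1)

∂ψ/∂u = 0
∂ψ/∂v = 10*v - 6
∂ψ/∂w = -1
∇ψ = (0, 10*v - 6, -1)
At (3, 3, -2): (0, 24, -1).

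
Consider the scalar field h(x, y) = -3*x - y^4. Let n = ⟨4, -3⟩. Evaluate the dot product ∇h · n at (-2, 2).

84

∂h/∂x = -3
∂h/∂y = -4*y^3
∇h at (-2, 2) = (-3, -32)
∇h · n = (-3)(4) + (-32)(-3) = 84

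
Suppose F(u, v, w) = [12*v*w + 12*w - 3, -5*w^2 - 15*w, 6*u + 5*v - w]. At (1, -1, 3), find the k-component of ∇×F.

(∇×F)_3 = ∂F₂/∂u − ∂F₁/∂v
= 0 − (12*w)
= -12*w
At (1, -1, 3): -36.

-36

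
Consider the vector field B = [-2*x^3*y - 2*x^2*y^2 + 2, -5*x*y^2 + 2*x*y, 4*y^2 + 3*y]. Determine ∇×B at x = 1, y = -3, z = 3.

(-21, 0, -61)

(∇×B)₁ = ∂B₃/∂y − ∂B₂/∂z = 8*y + 3
(∇×B)₂ = ∂B₁/∂z − ∂B₃/∂x = 0
(∇×B)₃ = ∂B₂/∂x − ∂B₁/∂y = 2*x^3 + 4*x^2*y - 5*y^2 + 2*y
∇×B = (8*y + 3, 0, 2*x^3 + 4*x^2*y - 5*y^2 + 2*y)
At (1, -3, 3): (-21, 0, -61).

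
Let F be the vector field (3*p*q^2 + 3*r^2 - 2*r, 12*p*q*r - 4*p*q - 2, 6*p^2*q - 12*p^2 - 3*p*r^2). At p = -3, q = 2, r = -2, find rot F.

(∇×F)₁ = ∂F₃/∂q − ∂F₂/∂r = 6*p^2 - 12*p*q
(∇×F)₂ = ∂F₁/∂r − ∂F₃/∂p = -12*p*q + 24*p + 3*r^2 + 6*r - 2
(∇×F)₃ = ∂F₂/∂p − ∂F₁/∂q = -6*p*q + 12*q*r - 4*q
∇×F = (6*p^2 - 12*p*q, -12*p*q + 24*p + 3*r^2 + 6*r - 2, -6*p*q + 12*q*r - 4*q)
At (-3, 2, -2): (126, -2, -20).

(126, -2, -20)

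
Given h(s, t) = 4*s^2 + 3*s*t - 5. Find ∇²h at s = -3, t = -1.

8

∂²h/∂s² = 8
∂²h/∂t² = 0
∇²h = 8
At (-3, -1): 8.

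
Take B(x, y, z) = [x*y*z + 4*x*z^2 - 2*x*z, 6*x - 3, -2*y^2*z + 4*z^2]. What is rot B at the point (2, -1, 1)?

(4, 10, 4)

(∇×B)₁ = ∂B₃/∂y − ∂B₂/∂z = -4*y*z
(∇×B)₂ = ∂B₁/∂z − ∂B₃/∂x = x*y + 8*x*z - 2*x
(∇×B)₃ = ∂B₂/∂x − ∂B₁/∂y = -x*z + 6
∇×B = (-4*y*z, x*y + 8*x*z - 2*x, -x*z + 6)
At (2, -1, 1): (4, 10, 4).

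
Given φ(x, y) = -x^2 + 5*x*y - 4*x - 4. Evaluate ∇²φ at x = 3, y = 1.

∂²φ/∂x² = -2
∂²φ/∂y² = 0
∇²φ = -2
At (3, 1): -2.

-2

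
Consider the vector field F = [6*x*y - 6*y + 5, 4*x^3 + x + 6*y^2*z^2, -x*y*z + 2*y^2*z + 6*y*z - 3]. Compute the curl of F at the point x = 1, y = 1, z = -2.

(∇×F)₁ = ∂F₃/∂y − ∂F₂/∂z = -x*z - 12*y^2*z + 4*y*z + 6*z
(∇×F)₂ = ∂F₁/∂z − ∂F₃/∂x = y*z
(∇×F)₃ = ∂F₂/∂x − ∂F₁/∂y = 12*x^2 - 6*x + 7
∇×F = (-x*z - 12*y^2*z + 4*y*z + 6*z, y*z, 12*x^2 - 6*x + 7)
At (1, 1, -2): (6, -2, 13).

(6, -2, 13)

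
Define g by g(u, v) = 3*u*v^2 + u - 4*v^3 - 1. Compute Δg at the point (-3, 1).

∂²g/∂u² = 0
∂²g/∂v² = 6*(u - 4*v)
∇²g = 6*u - 24*v
At (-3, 1): -42.

-42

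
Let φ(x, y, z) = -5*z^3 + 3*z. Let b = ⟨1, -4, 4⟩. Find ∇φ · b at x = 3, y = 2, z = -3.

-528

∂φ/∂x = 0
∂φ/∂y = 0
∂φ/∂z = -15*z^2 + 3
∇φ at (3, 2, -3) = (0, 0, -132)
∇φ · b = (0)(1) + (0)(-4) + (-132)(4) = -528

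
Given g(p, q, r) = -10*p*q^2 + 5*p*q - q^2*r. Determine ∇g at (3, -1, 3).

(-15, 81, -1)

∂g/∂p = -10*q^2 + 5*q
∂g/∂q = -20*p*q + 5*p - 2*q*r
∂g/∂r = -q^2
∇g = (-10*q^2 + 5*q, -20*p*q + 5*p - 2*q*r, -q^2)
At (3, -1, 3): (-15, 81, -1).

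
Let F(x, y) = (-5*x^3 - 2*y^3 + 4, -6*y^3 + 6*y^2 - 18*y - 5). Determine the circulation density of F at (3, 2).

24

∂F₂/∂x = 0
∂F₁/∂y = -6*y^2
Scalar curl = 6*y^2
At (3, 2): 24.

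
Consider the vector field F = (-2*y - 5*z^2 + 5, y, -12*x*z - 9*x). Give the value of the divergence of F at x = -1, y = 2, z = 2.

13

∂F₁/∂x = 0
∂F₂/∂y = 1
∂F₃/∂z = -12*x
∇·F = -12*x + 1
At (-1, 2, 2): 13.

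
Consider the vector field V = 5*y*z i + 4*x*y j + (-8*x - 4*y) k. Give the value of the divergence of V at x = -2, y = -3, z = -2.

∂V₁/∂x = 0
∂V₂/∂y = 4*x
∂V₃/∂z = 0
∇·V = 4*x
At (-2, -3, -2): -8.

-8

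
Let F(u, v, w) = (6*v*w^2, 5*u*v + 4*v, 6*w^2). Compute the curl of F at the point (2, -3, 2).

(0, -72, -39)

(∇×F)₁ = ∂F₃/∂v − ∂F₂/∂w = 0
(∇×F)₂ = ∂F₁/∂w − ∂F₃/∂u = 12*v*w
(∇×F)₃ = ∂F₂/∂u − ∂F₁/∂v = 5*v - 6*w^2
∇×F = (0, 12*v*w, 5*v - 6*w^2)
At (2, -3, 2): (0, -72, -39).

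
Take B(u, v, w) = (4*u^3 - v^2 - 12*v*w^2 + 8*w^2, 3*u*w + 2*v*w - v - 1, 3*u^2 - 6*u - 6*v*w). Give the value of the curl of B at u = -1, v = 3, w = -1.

(∇×B)₁ = ∂B₃/∂v − ∂B₂/∂w = -3*u - 2*v - 6*w
(∇×B)₂ = ∂B₁/∂w − ∂B₃/∂u = -6*u - 24*v*w + 16*w + 6
(∇×B)₃ = ∂B₂/∂u − ∂B₁/∂v = 2*v + 12*w^2 + 3*w
∇×B = (-3*u - 2*v - 6*w, -6*u - 24*v*w + 16*w + 6, 2*v + 12*w^2 + 3*w)
At (-1, 3, -1): (3, 68, 15).

(3, 68, 15)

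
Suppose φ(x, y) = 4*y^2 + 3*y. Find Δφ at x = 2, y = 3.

∂²φ/∂x² = 0
∂²φ/∂y² = 8
∇²φ = 8
At (2, 3): 8.

8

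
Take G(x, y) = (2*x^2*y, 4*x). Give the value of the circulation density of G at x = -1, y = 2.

∂G₂/∂x = 4
∂G₁/∂y = 2*x^2
Scalar curl = -2*x^2 + 4
At (-1, 2): 2.

2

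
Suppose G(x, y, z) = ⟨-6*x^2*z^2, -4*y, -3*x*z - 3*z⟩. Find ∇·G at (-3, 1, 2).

146

∂G₁/∂x = -12*x*z^2
∂G₂/∂y = -4
∂G₃/∂z = -3*x - 3
∇·G = -12*x*z^2 - 3*x - 7
At (-3, 1, 2): 146.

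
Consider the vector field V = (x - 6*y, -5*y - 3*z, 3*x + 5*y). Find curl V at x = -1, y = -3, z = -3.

(8, -3, 6)

(∇×V)₁ = ∂V₃/∂y − ∂V₂/∂z = 8
(∇×V)₂ = ∂V₁/∂z − ∂V₃/∂x = -3
(∇×V)₃ = ∂V₂/∂x − ∂V₁/∂y = 6
∇×V = (8, -3, 6)
At (-1, -3, -3): (8, -3, 6).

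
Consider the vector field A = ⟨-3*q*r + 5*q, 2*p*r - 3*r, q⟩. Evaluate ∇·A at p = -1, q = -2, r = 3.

∂A₁/∂p = 0
∂A₂/∂q = 0
∂A₃/∂r = 0
∇·A = 0
At (-1, -2, 3): 0.

0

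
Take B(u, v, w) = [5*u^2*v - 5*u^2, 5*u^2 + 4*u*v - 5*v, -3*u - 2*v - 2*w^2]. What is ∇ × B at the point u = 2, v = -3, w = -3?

(-2, 3, -12)

(∇×B)₁ = ∂B₃/∂v − ∂B₂/∂w = -2
(∇×B)₂ = ∂B₁/∂w − ∂B₃/∂u = 3
(∇×B)₃ = ∂B₂/∂u − ∂B₁/∂v = -5*u^2 + 10*u + 4*v
∇×B = (-2, 3, -5*u^2 + 10*u + 4*v)
At (2, -3, -3): (-2, 3, -12).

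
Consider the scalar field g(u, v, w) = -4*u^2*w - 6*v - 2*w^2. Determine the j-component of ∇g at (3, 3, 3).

(∇g)_2 = ∂g/∂v = -6
At (3, 3, 3): -6.

-6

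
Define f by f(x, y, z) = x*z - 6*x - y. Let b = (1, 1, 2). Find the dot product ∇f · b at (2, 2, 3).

∂f/∂x = z - 6
∂f/∂y = -1
∂f/∂z = x
∇f at (2, 2, 3) = (-3, -1, 2)
∇f · b = (-3)(1) + (-1)(1) + (2)(2) = 0

0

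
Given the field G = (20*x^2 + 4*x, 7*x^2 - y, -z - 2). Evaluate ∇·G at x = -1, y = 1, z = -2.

∂G₁/∂x = 40*x + 4
∂G₂/∂y = -1
∂G₃/∂z = -1
∇·G = 40*x + 2
At (-1, 1, -2): -38.

-38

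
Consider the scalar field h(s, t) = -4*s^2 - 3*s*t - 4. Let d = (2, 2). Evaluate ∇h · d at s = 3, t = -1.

-60

∂h/∂s = -8*s - 3*t
∂h/∂t = -3*s
∇h at (3, -1) = (-21, -9)
∇h · d = (-21)(2) + (-9)(2) = -60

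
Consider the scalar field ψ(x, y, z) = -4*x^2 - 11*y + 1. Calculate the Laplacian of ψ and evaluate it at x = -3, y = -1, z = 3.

∂²ψ/∂x² = -8
∂²ψ/∂y² = 0
∂²ψ/∂z² = 0
∇²ψ = -8
At (-3, -1, 3): -8.

-8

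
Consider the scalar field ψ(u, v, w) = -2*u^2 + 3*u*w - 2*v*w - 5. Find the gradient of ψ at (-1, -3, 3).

(13, -6, 3)

∂ψ/∂u = -4*u + 3*w
∂ψ/∂v = -2*w
∂ψ/∂w = 3*u - 2*v
∇ψ = (-4*u + 3*w, -2*w, 3*u - 2*v)
At (-1, -3, 3): (13, -6, 3).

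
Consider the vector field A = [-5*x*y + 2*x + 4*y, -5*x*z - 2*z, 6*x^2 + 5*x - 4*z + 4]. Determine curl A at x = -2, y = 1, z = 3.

(-8, 19, -29)

(∇×A)₁ = ∂A₃/∂y − ∂A₂/∂z = 5*x + 2
(∇×A)₂ = ∂A₁/∂z − ∂A₃/∂x = -12*x - 5
(∇×A)₃ = ∂A₂/∂x − ∂A₁/∂y = 5*x - 5*z - 4
∇×A = (5*x + 2, -12*x - 5, 5*x - 5*z - 4)
At (-2, 1, 3): (-8, 19, -29).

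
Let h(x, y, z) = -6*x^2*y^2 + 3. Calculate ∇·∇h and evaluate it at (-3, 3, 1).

∂²h/∂x² = -12*y^2
∂²h/∂y² = -12*x^2
∂²h/∂z² = 0
∇²h = -12*x^2 - 12*y^2
At (-3, 3, 1): -216.

-216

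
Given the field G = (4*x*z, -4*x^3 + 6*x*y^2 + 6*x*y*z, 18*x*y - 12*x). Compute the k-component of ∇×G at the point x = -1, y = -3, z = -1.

60

(∇×G)_3 = ∂G₂/∂x − ∂G₁/∂y
= -12*x^2 + 6*y^2 + 6*y*z − (0)
= -12*x^2 + 6*y^2 + 6*y*z
At (-1, -3, -1): 60.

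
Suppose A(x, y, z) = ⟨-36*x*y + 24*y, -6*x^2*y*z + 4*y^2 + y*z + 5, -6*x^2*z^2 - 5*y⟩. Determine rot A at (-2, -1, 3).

(∇×A)₁ = ∂A₃/∂y − ∂A₂/∂z = 6*x^2*y - y - 5
(∇×A)₂ = ∂A₁/∂z − ∂A₃/∂x = 12*x*z^2
(∇×A)₃ = ∂A₂/∂x − ∂A₁/∂y = -12*x*y*z + 36*x - 24
∇×A = (6*x^2*y - y - 5, 12*x*z^2, -12*x*y*z + 36*x - 24)
At (-2, -1, 3): (-28, -216, -168).

(-28, -216, -168)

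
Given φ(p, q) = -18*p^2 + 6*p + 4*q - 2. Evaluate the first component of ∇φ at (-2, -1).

78

(∇φ)_1 = ∂φ/∂p = -36*p + 6
At (-2, -1): 78.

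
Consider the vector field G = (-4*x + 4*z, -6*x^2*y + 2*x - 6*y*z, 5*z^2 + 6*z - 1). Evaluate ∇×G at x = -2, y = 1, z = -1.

(∇×G)₁ = ∂G₃/∂y − ∂G₂/∂z = 6*y
(∇×G)₂ = ∂G₁/∂z − ∂G₃/∂x = 4
(∇×G)₃ = ∂G₂/∂x − ∂G₁/∂y = -12*x*y + 2
∇×G = (6*y, 4, -12*x*y + 2)
At (-2, 1, -1): (6, 4, 26).

(6, 4, 26)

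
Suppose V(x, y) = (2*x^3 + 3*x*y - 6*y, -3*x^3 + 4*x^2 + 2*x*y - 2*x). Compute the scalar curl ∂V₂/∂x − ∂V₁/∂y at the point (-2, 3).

-36

∂V₂/∂x = -9*x^2 + 8*x + 2*y - 2
∂V₁/∂y = 3*x - 6
Scalar curl = -9*x^2 + 5*x + 2*y + 4
At (-2, 3): -36.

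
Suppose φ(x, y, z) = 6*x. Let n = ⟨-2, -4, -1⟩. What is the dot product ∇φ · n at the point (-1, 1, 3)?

∂φ/∂x = 6
∂φ/∂y = 0
∂φ/∂z = 0
∇φ at (-1, 1, 3) = (6, 0, 0)
∇φ · n = (6)(-2) + (0)(-4) + (0)(-1) = -12

-12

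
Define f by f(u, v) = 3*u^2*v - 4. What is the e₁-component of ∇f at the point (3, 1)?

18

(∇f)_1 = ∂f/∂u = 6*u*v
At (3, 1): 18.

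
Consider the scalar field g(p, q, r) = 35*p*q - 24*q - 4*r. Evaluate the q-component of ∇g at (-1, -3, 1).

-59

(∇g)_2 = ∂g/∂q = 35*p - 24
At (-1, -3, 1): -59.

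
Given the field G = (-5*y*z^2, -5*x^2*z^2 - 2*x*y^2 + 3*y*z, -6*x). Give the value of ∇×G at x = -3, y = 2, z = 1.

(84, -14, 27)

(∇×G)₁ = ∂G₃/∂y − ∂G₂/∂z = 10*x^2*z - 3*y
(∇×G)₂ = ∂G₁/∂z − ∂G₃/∂x = -10*y*z + 6
(∇×G)₃ = ∂G₂/∂x − ∂G₁/∂y = -10*x*z^2 - 2*y^2 + 5*z^2
∇×G = (10*x^2*z - 3*y, -10*y*z + 6, -10*x*z^2 - 2*y^2 + 5*z^2)
At (-3, 2, 1): (84, -14, 27).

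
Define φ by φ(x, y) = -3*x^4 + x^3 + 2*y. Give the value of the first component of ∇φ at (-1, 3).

15

(∇φ)_1 = ∂φ/∂x = -12*x^3 + 3*x^2
At (-1, 3): 15.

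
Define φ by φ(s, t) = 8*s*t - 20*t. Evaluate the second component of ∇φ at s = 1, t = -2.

-12

(∇φ)_2 = ∂φ/∂t = 8*s - 20
At (1, -2): -12.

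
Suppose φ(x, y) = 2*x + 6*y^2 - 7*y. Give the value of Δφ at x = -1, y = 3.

∂²φ/∂x² = 0
∂²φ/∂y² = 12
∇²φ = 12
At (-1, 3): 12.

12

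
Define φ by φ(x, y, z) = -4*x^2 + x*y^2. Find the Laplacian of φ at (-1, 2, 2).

∂²φ/∂x² = -8
∂²φ/∂y² = 2*x
∂²φ/∂z² = 0
∇²φ = 2*x - 8
At (-1, 2, 2): -10.

-10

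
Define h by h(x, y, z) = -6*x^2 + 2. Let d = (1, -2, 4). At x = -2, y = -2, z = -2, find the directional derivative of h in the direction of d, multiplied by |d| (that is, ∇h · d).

24

∂h/∂x = -12*x
∂h/∂y = 0
∂h/∂z = 0
∇h at (-2, -2, -2) = (24, 0, 0)
∇h · d = (24)(1) + (0)(-2) + (0)(4) = 24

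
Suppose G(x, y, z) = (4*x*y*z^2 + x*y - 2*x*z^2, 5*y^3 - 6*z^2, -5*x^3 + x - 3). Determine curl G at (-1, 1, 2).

(24, 6, 17)

(∇×G)₁ = ∂G₃/∂y − ∂G₂/∂z = 12*z
(∇×G)₂ = ∂G₁/∂z − ∂G₃/∂x = 15*x^2 + 8*x*y*z - 4*x*z - 1
(∇×G)₃ = ∂G₂/∂x − ∂G₁/∂y = -4*x*z^2 - x
∇×G = (12*z, 15*x^2 + 8*x*y*z - 4*x*z - 1, -4*x*z^2 - x)
At (-1, 1, 2): (24, 6, 17).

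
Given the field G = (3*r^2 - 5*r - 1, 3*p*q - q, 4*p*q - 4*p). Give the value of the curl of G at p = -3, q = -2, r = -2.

(∇×G)₁ = ∂G₃/∂q − ∂G₂/∂r = 4*p
(∇×G)₂ = ∂G₁/∂r − ∂G₃/∂p = -4*q + 6*r - 1
(∇×G)₃ = ∂G₂/∂p − ∂G₁/∂q = 3*q
∇×G = (4*p, -4*q + 6*r - 1, 3*q)
At (-3, -2, -2): (-12, -5, -6).

(-12, -5, -6)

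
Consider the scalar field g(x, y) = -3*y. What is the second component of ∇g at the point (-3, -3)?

(∇g)_2 = ∂g/∂y = -3
At (-3, -3): -3.

-3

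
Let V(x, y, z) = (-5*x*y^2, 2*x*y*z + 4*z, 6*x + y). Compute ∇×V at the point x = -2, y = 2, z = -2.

(∇×V)₁ = ∂V₃/∂y − ∂V₂/∂z = -2*x*y - 3
(∇×V)₂ = ∂V₁/∂z − ∂V₃/∂x = -6
(∇×V)₃ = ∂V₂/∂x − ∂V₁/∂y = 10*x*y + 2*y*z
∇×V = (-2*x*y - 3, -6, 10*x*y + 2*y*z)
At (-2, 2, -2): (5, -6, -48).

(5, -6, -48)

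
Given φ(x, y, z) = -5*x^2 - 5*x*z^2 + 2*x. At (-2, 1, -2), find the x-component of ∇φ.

2

(∇φ)_1 = ∂φ/∂x = -10*x - 5*z^2 + 2
At (-2, 1, -2): 2.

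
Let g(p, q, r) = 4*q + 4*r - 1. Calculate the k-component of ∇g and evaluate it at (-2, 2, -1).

(∇g)_3 = ∂g/∂r = 4
At (-2, 2, -1): 4.

4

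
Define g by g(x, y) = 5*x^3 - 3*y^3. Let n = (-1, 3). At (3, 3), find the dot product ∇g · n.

-378

∂g/∂x = 15*x^2
∂g/∂y = -9*y^2
∇g at (3, 3) = (135, -81)
∇g · n = (135)(-1) + (-81)(3) = -378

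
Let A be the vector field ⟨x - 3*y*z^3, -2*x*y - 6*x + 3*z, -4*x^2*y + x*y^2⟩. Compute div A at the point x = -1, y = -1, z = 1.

3

∂A₁/∂x = 1
∂A₂/∂y = -2*x
∂A₃/∂z = 0
∇·A = -2*x + 1
At (-1, -1, 1): 3.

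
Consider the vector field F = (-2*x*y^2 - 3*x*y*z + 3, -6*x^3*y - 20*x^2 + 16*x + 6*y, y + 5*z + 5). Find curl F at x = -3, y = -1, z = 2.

(∇×F)₁ = ∂F₃/∂y − ∂F₂/∂z = 1
(∇×F)₂ = ∂F₁/∂z − ∂F₃/∂x = -3*x*y
(∇×F)₃ = ∂F₂/∂x − ∂F₁/∂y = -18*x^2*y + 4*x*y + 3*x*z - 40*x + 16
∇×F = (1, -3*x*y, -18*x^2*y + 4*x*y + 3*x*z - 40*x + 16)
At (-3, -1, 2): (1, -9, 292).

(1, -9, 292)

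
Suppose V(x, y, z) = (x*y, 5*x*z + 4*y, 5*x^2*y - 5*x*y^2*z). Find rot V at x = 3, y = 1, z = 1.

(0, -25, 2)

(∇×V)₁ = ∂V₃/∂y − ∂V₂/∂z = 5*x^2 - 10*x*y*z - 5*x
(∇×V)₂ = ∂V₁/∂z − ∂V₃/∂x = -10*x*y + 5*y^2*z
(∇×V)₃ = ∂V₂/∂x − ∂V₁/∂y = -x + 5*z
∇×V = (5*x^2 - 10*x*y*z - 5*x, -10*x*y + 5*y^2*z, -x + 5*z)
At (3, 1, 1): (0, -25, 2).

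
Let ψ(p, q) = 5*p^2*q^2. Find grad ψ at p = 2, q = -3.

(180, -120)

∂ψ/∂p = 10*p*q^2
∂ψ/∂q = 10*p^2*q
∇ψ = (10*p*q^2, 10*p^2*q)
At (2, -3): (180, -120).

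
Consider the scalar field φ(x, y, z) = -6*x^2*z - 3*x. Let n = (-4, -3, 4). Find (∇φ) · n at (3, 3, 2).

84

∂φ/∂x = -12*x*z - 3
∂φ/∂y = 0
∂φ/∂z = -6*x^2
∇φ at (3, 3, 2) = (-75, 0, -54)
∇φ · n = (-75)(-4) + (0)(-3) + (-54)(4) = 84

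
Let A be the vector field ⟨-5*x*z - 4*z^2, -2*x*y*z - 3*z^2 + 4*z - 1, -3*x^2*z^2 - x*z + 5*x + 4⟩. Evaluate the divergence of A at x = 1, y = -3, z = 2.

-27

∂A₁/∂x = -5*z
∂A₂/∂y = -2*x*z
∂A₃/∂z = -6*x^2*z - x
∇·A = -6*x^2*z - 2*x*z - x - 5*z
At (1, -3, 2): -27.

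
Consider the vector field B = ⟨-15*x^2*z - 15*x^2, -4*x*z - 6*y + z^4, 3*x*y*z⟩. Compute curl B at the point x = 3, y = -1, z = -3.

(93, -144, 12)

(∇×B)₁ = ∂B₃/∂y − ∂B₂/∂z = 3*x*z + 4*x - 4*z^3
(∇×B)₂ = ∂B₁/∂z − ∂B₃/∂x = -15*x^2 - 3*y*z
(∇×B)₃ = ∂B₂/∂x − ∂B₁/∂y = -4*z
∇×B = (3*x*z + 4*x - 4*z^3, -15*x^2 - 3*y*z, -4*z)
At (3, -1, -3): (93, -144, 12).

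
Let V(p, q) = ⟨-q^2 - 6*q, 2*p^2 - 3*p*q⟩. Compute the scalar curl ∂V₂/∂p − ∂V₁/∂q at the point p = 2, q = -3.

17

∂V₂/∂p = 4*p - 3*q
∂V₁/∂q = -2*q - 6
Scalar curl = 4*p - q + 6
At (2, -3): 17.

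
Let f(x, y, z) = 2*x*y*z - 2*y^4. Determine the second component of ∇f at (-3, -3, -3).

234

(∇f)_2 = ∂f/∂y = 2*x*z - 8*y^3
At (-3, -3, -3): 234.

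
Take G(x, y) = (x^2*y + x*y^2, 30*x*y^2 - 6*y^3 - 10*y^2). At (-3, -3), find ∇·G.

∂G₁/∂x = 2*x*y + y^2
∂G₂/∂y = 60*x*y - 18*y^2 - 20*y
∇·G = 62*x*y - 17*y^2 - 20*y
At (-3, -3): 465.

465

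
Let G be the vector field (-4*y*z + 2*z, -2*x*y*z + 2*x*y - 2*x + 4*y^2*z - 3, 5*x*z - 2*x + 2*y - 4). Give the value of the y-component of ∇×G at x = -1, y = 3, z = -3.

(∇×G)_2 = ∂G₁/∂z − ∂G₃/∂x
= -4*y + 2 − (5*z - 2)
= -4*y - 5*z + 4
At (-1, 3, -3): 7.

7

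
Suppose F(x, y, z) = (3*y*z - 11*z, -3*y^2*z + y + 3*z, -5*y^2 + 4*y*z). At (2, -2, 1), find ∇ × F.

(∇×F)₁ = ∂F₃/∂y − ∂F₂/∂z = 3*y^2 - 10*y + 4*z - 3
(∇×F)₂ = ∂F₁/∂z − ∂F₃/∂x = 3*y - 11
(∇×F)₃ = ∂F₂/∂x − ∂F₁/∂y = -3*z
∇×F = (3*y^2 - 10*y + 4*z - 3, 3*y - 11, -3*z)
At (2, -2, 1): (33, -17, -3).

(33, -17, -3)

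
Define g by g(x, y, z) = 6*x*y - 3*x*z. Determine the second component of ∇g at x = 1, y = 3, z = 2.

6

(∇g)_2 = ∂g/∂y = 6*x
At (1, 3, 2): 6.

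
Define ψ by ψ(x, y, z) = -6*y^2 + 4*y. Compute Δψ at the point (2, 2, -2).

-12

∂²ψ/∂x² = 0
∂²ψ/∂y² = -12
∂²ψ/∂z² = 0
∇²ψ = -12
At (2, 2, -2): -12.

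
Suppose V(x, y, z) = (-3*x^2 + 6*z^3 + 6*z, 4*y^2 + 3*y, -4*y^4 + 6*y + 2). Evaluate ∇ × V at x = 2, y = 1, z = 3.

(-10, 168, 0)

(∇×V)₁ = ∂V₃/∂y − ∂V₂/∂z = -16*y^3 + 6
(∇×V)₂ = ∂V₁/∂z − ∂V₃/∂x = 18*z^2 + 6
(∇×V)₃ = ∂V₂/∂x − ∂V₁/∂y = 0
∇×V = (-16*y^3 + 6, 18*z^2 + 6, 0)
At (2, 1, 3): (-10, 168, 0).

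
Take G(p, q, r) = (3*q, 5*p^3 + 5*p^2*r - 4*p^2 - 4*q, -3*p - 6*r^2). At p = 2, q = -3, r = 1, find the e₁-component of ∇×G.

-20

(∇×G)_1 = ∂G₃/∂q − ∂G₂/∂r
= 0 − (5*p^2)
= -5*p^2
At (2, -3, 1): -20.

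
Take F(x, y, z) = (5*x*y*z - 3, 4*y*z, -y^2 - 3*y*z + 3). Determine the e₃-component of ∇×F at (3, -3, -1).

(∇×F)_3 = ∂F₂/∂x − ∂F₁/∂y
= 0 − (5*x*z)
= -5*x*z
At (3, -3, -1): 15.

15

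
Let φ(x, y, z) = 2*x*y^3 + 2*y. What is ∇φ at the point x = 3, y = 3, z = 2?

∂φ/∂x = 2*y^3
∂φ/∂y = 6*x*y^2 + 2
∂φ/∂z = 0
∇φ = (2*y^3, 6*x*y^2 + 2, 0)
At (3, 3, 2): (54, 164, 0).

(54, 164, 0)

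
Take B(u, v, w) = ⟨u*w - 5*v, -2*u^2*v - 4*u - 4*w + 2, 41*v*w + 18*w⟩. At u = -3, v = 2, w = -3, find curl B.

(-119, -3, 25)

(∇×B)₁ = ∂B₃/∂v − ∂B₂/∂w = 41*w + 4
(∇×B)₂ = ∂B₁/∂w − ∂B₃/∂u = u
(∇×B)₃ = ∂B₂/∂u − ∂B₁/∂v = -4*u*v + 1
∇×B = (41*w + 4, u, -4*u*v + 1)
At (-3, 2, -3): (-119, -3, 25).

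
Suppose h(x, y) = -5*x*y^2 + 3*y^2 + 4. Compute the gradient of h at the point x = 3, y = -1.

∂h/∂x = -5*y^2
∂h/∂y = -10*x*y + 6*y
∇h = (-5*y^2, -10*x*y + 6*y)
At (3, -1): (-5, 24).

(-5, 24)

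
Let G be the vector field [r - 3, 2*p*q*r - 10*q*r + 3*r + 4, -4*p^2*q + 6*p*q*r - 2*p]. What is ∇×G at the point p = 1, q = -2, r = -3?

(∇×G)₁ = ∂G₃/∂q − ∂G₂/∂r = -4*p^2 - 2*p*q + 6*p*r + 10*q - 3
(∇×G)₂ = ∂G₁/∂r − ∂G₃/∂p = 8*p*q - 6*q*r + 3
(∇×G)₃ = ∂G₂/∂p − ∂G₁/∂q = 2*q*r
∇×G = (-4*p^2 - 2*p*q + 6*p*r + 10*q - 3, 8*p*q - 6*q*r + 3, 2*q*r)
At (1, -2, -3): (-41, -49, 12).

(-41, -49, 12)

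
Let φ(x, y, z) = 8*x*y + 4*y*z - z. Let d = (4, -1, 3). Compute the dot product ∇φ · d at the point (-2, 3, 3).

∂φ/∂x = 8*y
∂φ/∂y = 8*x + 4*z
∂φ/∂z = 4*y - 1
∇φ at (-2, 3, 3) = (24, -4, 11)
∇φ · d = (24)(4) + (-4)(-1) + (11)(3) = 133

133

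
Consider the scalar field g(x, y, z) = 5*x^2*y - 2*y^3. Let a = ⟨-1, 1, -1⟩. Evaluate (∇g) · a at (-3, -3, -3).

-99

∂g/∂x = 10*x*y
∂g/∂y = 5*x^2 - 6*y^2
∂g/∂z = 0
∇g at (-3, -3, -3) = (90, -9, 0)
∇g · a = (90)(-1) + (-9)(1) + (0)(-1) = -99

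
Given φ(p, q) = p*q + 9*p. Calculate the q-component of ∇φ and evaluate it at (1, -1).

1

(∇φ)_2 = ∂φ/∂q = p
At (1, -1): 1.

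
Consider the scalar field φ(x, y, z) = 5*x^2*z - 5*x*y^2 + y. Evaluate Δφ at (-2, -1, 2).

∂²φ/∂x² = 10*z
∂²φ/∂y² = -10*x
∂²φ/∂z² = 0
∇²φ = -10*x + 10*z
At (-2, -1, 2): 40.

40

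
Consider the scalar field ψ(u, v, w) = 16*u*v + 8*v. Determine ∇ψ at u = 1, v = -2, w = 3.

∂ψ/∂u = 16*v
∂ψ/∂v = 16*u + 8
∂ψ/∂w = 0
∇ψ = (16*v, 16*u + 8, 0)
At (1, -2, 3): (-32, 24, 0).

(-32, 24, 0)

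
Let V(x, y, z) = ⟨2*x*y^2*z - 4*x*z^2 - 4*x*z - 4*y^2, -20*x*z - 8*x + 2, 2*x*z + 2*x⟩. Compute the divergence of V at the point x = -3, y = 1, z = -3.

-36

∂V₁/∂x = 2*y^2*z - 4*z^2 - 4*z
∂V₂/∂y = 0
∂V₃/∂z = 2*x
∇·V = 2*x + 2*y^2*z - 4*z^2 - 4*z
At (-3, 1, -3): -36.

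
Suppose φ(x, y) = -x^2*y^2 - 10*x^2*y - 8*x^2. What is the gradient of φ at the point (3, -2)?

(48, -54)

∂φ/∂x = -2*x*y^2 - 20*x*y - 16*x
∂φ/∂y = -2*x^2*y - 10*x^2
∇φ = (-2*x*y^2 - 20*x*y - 16*x, -2*x^2*y - 10*x^2)
At (3, -2): (48, -54).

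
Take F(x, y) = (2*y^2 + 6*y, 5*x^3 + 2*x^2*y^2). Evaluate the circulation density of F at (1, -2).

33

∂F₂/∂x = 15*x^2 + 4*x*y^2
∂F₁/∂y = 4*y + 6
Scalar curl = 15*x^2 + 4*x*y^2 - 4*y - 6
At (1, -2): 33.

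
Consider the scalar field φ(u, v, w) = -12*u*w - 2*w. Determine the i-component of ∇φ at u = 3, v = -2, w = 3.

(∇φ)_1 = ∂φ/∂u = -12*w
At (3, -2, 3): -36.

-36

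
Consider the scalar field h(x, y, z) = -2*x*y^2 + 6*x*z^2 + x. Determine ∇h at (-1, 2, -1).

∂h/∂x = -2*y^2 + 6*z^2 + 1
∂h/∂y = -4*x*y
∂h/∂z = 12*x*z
∇h = (-2*y^2 + 6*z^2 + 1, -4*x*y, 12*x*z)
At (-1, 2, -1): (-1, 8, 12).

(-1, 8, 12)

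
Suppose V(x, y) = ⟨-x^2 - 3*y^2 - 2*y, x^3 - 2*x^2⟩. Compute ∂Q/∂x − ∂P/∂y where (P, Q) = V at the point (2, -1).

∂V₂/∂x = 3*x^2 - 4*x
∂V₁/∂y = -6*y - 2
Scalar curl = 3*x^2 - 4*x + 6*y + 2
At (2, -1): 0.

0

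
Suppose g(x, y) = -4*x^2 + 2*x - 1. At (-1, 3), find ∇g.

(10, 0)

∂g/∂x = -8*x + 2
∂g/∂y = 0
∇g = (-8*x + 2, 0)
At (-1, 3): (10, 0).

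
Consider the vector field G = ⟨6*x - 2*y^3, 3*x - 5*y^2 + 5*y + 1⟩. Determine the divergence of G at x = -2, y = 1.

1

∂G₁/∂x = 6
∂G₂/∂y = -10*y + 5
∇·G = -10*y + 11
At (-2, 1): 1.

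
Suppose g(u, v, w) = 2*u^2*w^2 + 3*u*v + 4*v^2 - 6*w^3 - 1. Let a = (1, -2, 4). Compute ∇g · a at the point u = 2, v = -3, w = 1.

27

∂g/∂u = 4*u*w^2 + 3*v
∂g/∂v = 3*u + 8*v
∂g/∂w = 4*u^2*w - 18*w^2
∇g at (2, -3, 1) = (-1, -18, -2)
∇g · a = (-1)(1) + (-18)(-2) + (-2)(4) = 27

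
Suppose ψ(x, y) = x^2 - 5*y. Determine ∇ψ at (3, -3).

∂ψ/∂x = 2*x
∂ψ/∂y = -5
∇ψ = (2*x, -5)
At (3, -3): (6, -5).

(6, -5)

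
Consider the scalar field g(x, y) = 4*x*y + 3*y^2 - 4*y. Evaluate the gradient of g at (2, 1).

(4, 10)

∂g/∂x = 4*y
∂g/∂y = 4*x + 6*y - 4
∇g = (4*y, 4*x + 6*y - 4)
At (2, 1): (4, 10).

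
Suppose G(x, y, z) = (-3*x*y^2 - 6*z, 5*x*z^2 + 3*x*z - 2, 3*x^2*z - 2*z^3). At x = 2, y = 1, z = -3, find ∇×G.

(∇×G)₁ = ∂G₃/∂y − ∂G₂/∂z = -10*x*z - 3*x
(∇×G)₂ = ∂G₁/∂z − ∂G₃/∂x = -6*x*z - 6
(∇×G)₃ = ∂G₂/∂x − ∂G₁/∂y = 6*x*y + 5*z^2 + 3*z
∇×G = (-10*x*z - 3*x, -6*x*z - 6, 6*x*y + 5*z^2 + 3*z)
At (2, 1, -3): (54, 30, 48).

(54, 30, 48)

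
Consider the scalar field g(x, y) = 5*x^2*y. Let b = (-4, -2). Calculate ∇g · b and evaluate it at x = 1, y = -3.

∂g/∂x = 10*x*y
∂g/∂y = 5*x^2
∇g at (1, -3) = (-30, 5)
∇g · b = (-30)(-4) + (5)(-2) = 110

110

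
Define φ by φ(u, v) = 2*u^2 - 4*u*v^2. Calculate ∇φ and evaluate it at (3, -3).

(-24, 72)

∂φ/∂u = 4*u - 4*v^2
∂φ/∂v = -8*u*v
∇φ = (4*u - 4*v^2, -8*u*v)
At (3, -3): (-24, 72).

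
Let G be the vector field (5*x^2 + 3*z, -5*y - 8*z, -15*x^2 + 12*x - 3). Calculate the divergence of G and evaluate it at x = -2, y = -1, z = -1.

-25

∂G₁/∂x = 10*x
∂G₂/∂y = -5
∂G₃/∂z = 0
∇·G = 10*x - 5
At (-2, -1, -1): -25.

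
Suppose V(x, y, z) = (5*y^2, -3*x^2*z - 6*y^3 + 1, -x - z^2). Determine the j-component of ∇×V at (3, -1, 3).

(∇×V)_2 = ∂V₁/∂z − ∂V₃/∂x
= 0 − (-1)
= 1
At (3, -1, 3): 1.

1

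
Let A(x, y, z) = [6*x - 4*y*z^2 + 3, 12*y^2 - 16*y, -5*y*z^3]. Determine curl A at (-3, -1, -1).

(5, -8, 4)

(∇×A)₁ = ∂A₃/∂y − ∂A₂/∂z = -5*z^3
(∇×A)₂ = ∂A₁/∂z − ∂A₃/∂x = -8*y*z
(∇×A)₃ = ∂A₂/∂x − ∂A₁/∂y = 4*z^2
∇×A = (-5*z^3, -8*y*z, 4*z^2)
At (-3, -1, -1): (5, -8, 4).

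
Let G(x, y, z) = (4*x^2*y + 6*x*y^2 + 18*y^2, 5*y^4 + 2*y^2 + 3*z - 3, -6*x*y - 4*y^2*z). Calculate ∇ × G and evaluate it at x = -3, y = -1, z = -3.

(∇×G)₁ = ∂G₃/∂y − ∂G₂/∂z = -6*x - 8*y*z - 3
(∇×G)₂ = ∂G₁/∂z − ∂G₃/∂x = 6*y
(∇×G)₃ = ∂G₂/∂x − ∂G₁/∂y = -4*x^2 - 12*x*y - 36*y
∇×G = (-6*x - 8*y*z - 3, 6*y, -4*x^2 - 12*x*y - 36*y)
At (-3, -1, -3): (-9, -6, -36).

(-9, -6, -36)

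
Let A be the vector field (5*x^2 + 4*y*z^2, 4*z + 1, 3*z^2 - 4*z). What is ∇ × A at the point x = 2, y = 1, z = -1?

(-4, -8, -4)

(∇×A)₁ = ∂A₃/∂y − ∂A₂/∂z = -4
(∇×A)₂ = ∂A₁/∂z − ∂A₃/∂x = 8*y*z
(∇×A)₃ = ∂A₂/∂x − ∂A₁/∂y = -4*z^2
∇×A = (-4, 8*y*z, -4*z^2)
At (2, 1, -1): (-4, -8, -4).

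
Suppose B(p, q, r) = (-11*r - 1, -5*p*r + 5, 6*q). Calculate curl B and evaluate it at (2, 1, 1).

(16, -11, -5)

(∇×B)₁ = ∂B₃/∂q − ∂B₂/∂r = 5*p + 6
(∇×B)₂ = ∂B₁/∂r − ∂B₃/∂p = -11
(∇×B)₃ = ∂B₂/∂p − ∂B₁/∂q = -5*r
∇×B = (5*p + 6, -11, -5*r)
At (2, 1, 1): (16, -11, -5).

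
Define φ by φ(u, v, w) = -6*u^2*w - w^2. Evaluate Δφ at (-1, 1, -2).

22

∂²φ/∂u² = -12*w
∂²φ/∂v² = 0
∂²φ/∂w² = -2
∇²φ = -12*w - 2
At (-1, 1, -2): 22.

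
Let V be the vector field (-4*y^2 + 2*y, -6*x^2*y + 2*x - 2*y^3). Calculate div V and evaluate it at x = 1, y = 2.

∂V₁/∂x = 0
∂V₂/∂y = -6*x^2 - 6*y^2
∇·V = -6*x^2 - 6*y^2
At (1, 2): -30.

-30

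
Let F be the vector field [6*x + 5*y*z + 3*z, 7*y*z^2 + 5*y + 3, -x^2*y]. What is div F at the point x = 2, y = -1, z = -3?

74

∂F₁/∂x = 6
∂F₂/∂y = 7*z^2 + 5
∂F₃/∂z = 0
∇·F = 7*z^2 + 11
At (2, -1, -3): 74.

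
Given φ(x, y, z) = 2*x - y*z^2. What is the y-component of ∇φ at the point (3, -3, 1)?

-1

(∇φ)_2 = ∂φ/∂y = -z^2
At (3, -3, 1): -1.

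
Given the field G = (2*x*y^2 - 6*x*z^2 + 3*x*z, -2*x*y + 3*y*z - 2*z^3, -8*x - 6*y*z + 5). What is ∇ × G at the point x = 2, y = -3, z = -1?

(21, 38, 30)

(∇×G)₁ = ∂G₃/∂y − ∂G₂/∂z = -3*y + 6*z^2 - 6*z
(∇×G)₂ = ∂G₁/∂z − ∂G₃/∂x = -12*x*z + 3*x + 8
(∇×G)₃ = ∂G₂/∂x − ∂G₁/∂y = -4*x*y - 2*y
∇×G = (-3*y + 6*z^2 - 6*z, -12*x*z + 3*x + 8, -4*x*y - 2*y)
At (2, -3, -1): (21, 38, 30).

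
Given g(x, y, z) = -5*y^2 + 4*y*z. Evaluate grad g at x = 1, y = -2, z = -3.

∂g/∂x = 0
∂g/∂y = -10*y + 4*z
∂g/∂z = 4*y
∇g = (0, -10*y + 4*z, 4*y)
At (1, -2, -3): (0, 8, -8).

(0, 8, -8)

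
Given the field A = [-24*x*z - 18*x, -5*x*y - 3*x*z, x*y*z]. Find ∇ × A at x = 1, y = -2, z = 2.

(5, -20, 4)

(∇×A)₁ = ∂A₃/∂y − ∂A₂/∂z = x*z + 3*x
(∇×A)₂ = ∂A₁/∂z − ∂A₃/∂x = -24*x - y*z
(∇×A)₃ = ∂A₂/∂x − ∂A₁/∂y = -5*y - 3*z
∇×A = (x*z + 3*x, -24*x - y*z, -5*y - 3*z)
At (1, -2, 2): (5, -20, 4).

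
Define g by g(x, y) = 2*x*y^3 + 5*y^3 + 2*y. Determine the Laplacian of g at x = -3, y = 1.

∂²g/∂x² = 0
∂²g/∂y² = 6*y*(2*x + 5)
∇²g = 12*x*y + 30*y
At (-3, 1): -6.

-6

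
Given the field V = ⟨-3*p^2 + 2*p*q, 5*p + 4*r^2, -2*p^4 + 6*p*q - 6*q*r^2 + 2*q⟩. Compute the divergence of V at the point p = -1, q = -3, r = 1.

36

∂V₁/∂p = -6*p + 2*q
∂V₂/∂q = 0
∂V₃/∂r = -12*q*r
∇·V = -6*p - 12*q*r + 2*q
At (-1, -3, 1): 36.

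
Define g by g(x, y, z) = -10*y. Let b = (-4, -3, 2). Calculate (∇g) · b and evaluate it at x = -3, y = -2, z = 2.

∂g/∂x = 0
∂g/∂y = -10
∂g/∂z = 0
∇g at (-3, -2, 2) = (0, -10, 0)
∇g · b = (0)(-4) + (-10)(-3) + (0)(2) = 30

30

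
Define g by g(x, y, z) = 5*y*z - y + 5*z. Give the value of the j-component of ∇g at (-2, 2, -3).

-16

(∇g)_2 = ∂g/∂y = 5*z - 1
At (-2, 2, -3): -16.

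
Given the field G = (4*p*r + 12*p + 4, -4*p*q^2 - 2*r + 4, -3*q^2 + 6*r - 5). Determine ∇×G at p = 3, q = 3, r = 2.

(∇×G)₁ = ∂G₃/∂q − ∂G₂/∂r = -6*q + 2
(∇×G)₂ = ∂G₁/∂r − ∂G₃/∂p = 4*p
(∇×G)₃ = ∂G₂/∂p − ∂G₁/∂q = -4*q^2
∇×G = (-6*q + 2, 4*p, -4*q^2)
At (3, 3, 2): (-16, 12, -36).

(-16, 12, -36)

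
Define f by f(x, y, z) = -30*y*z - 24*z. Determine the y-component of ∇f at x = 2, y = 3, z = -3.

(∇f)_2 = ∂f/∂y = -30*z
At (2, 3, -3): 90.

90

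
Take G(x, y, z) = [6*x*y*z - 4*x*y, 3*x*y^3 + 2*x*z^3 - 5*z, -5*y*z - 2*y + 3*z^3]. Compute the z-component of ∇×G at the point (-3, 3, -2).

(∇×G)_3 = ∂G₂/∂x − ∂G₁/∂y
= 3*y^3 + 2*z^3 − (6*x*z - 4*x)
= -6*x*z + 4*x + 3*y^3 + 2*z^3
At (-3, 3, -2): 17.

17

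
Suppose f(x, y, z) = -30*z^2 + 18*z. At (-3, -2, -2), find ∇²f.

-60

∂²f/∂x² = 0
∂²f/∂y² = 0
∂²f/∂z² = -60
∇²f = -60
At (-3, -2, -2): -60.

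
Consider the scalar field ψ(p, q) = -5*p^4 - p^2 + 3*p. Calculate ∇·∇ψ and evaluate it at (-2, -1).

-242

∂²ψ/∂p² = -2*(30*p^2 + 1)
∂²ψ/∂q² = 0
∇²ψ = -60*p^2 - 2
At (-2, -1): -242.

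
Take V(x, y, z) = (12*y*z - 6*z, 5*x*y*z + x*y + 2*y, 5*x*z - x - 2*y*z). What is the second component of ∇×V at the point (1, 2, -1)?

24

(∇×V)_2 = ∂V₁/∂z − ∂V₃/∂x
= 12*y - 6 − (5*z - 1)
= 12*y - 5*z - 5
At (1, 2, -1): 24.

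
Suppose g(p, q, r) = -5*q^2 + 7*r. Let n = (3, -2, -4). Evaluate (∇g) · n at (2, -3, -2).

-88

∂g/∂p = 0
∂g/∂q = -10*q
∂g/∂r = 7
∇g at (2, -3, -2) = (0, 30, 7)
∇g · n = (0)(3) + (30)(-2) + (7)(-4) = -88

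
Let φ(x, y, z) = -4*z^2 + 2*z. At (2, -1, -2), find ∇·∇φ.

∂²φ/∂x² = 0
∂²φ/∂y² = 0
∂²φ/∂z² = -8
∇²φ = -8
At (2, -1, -2): -8.

-8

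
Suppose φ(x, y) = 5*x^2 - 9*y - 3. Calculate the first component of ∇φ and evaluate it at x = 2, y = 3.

(∇φ)_1 = ∂φ/∂x = 10*x
At (2, 3): 20.

20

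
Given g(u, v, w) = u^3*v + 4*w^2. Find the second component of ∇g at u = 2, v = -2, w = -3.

(∇g)_2 = ∂g/∂v = u^3
At (2, -2, -3): 8.

8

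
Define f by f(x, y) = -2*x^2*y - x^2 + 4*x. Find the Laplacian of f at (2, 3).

-14

∂²f/∂x² = -2*(2*y + 1)
∂²f/∂y² = 0
∇²f = -4*y - 2
At (2, 3): -14.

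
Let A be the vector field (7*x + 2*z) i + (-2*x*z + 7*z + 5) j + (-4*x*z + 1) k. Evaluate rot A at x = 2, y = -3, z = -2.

(-3, -6, 4)

(∇×A)₁ = ∂A₃/∂y − ∂A₂/∂z = 2*x - 7
(∇×A)₂ = ∂A₁/∂z − ∂A₃/∂x = 4*z + 2
(∇×A)₃ = ∂A₂/∂x − ∂A₁/∂y = -2*z
∇×A = (2*x - 7, 4*z + 2, -2*z)
At (2, -3, -2): (-3, -6, 4).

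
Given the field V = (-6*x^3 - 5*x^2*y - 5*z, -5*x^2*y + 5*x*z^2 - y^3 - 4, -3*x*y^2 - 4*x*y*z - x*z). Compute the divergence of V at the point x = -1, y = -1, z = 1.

-39

∂V₁/∂x = -18*x^2 - 10*x*y
∂V₂/∂y = -5*x^2 - 3*y^2
∂V₃/∂z = -4*x*y - x
∇·V = -23*x^2 - 14*x*y - x - 3*y^2
At (-1, -1, 1): -39.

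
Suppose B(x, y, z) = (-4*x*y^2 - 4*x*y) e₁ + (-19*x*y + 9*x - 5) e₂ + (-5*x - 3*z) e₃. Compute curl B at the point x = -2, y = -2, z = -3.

(∇×B)₁ = ∂B₃/∂y − ∂B₂/∂z = 0
(∇×B)₂ = ∂B₁/∂z − ∂B₃/∂x = 5
(∇×B)₃ = ∂B₂/∂x − ∂B₁/∂y = 8*x*y + 4*x - 19*y + 9
∇×B = (0, 5, 8*x*y + 4*x - 19*y + 9)
At (-2, -2, -3): (0, 5, 71).

(0, 5, 71)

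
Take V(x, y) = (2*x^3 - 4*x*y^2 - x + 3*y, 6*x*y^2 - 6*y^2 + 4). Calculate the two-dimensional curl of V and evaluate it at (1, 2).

37

∂V₂/∂x = 6*y^2
∂V₁/∂y = -8*x*y + 3
Scalar curl = 8*x*y + 6*y^2 - 3
At (1, 2): 37.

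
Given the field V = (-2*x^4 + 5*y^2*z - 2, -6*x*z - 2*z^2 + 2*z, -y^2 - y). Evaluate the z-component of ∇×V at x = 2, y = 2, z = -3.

78

(∇×V)_3 = ∂V₂/∂x − ∂V₁/∂y
= -6*z − (10*y*z)
= -10*y*z - 6*z
At (2, 2, -3): 78.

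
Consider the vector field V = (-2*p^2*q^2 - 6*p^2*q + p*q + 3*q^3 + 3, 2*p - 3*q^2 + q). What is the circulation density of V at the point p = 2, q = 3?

∂V₂/∂p = 2
∂V₁/∂q = -4*p^2*q - 6*p^2 + p + 9*q^2
Scalar curl = 4*p^2*q + 6*p^2 - p - 9*q^2 + 2
At (2, 3): -9.

-9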